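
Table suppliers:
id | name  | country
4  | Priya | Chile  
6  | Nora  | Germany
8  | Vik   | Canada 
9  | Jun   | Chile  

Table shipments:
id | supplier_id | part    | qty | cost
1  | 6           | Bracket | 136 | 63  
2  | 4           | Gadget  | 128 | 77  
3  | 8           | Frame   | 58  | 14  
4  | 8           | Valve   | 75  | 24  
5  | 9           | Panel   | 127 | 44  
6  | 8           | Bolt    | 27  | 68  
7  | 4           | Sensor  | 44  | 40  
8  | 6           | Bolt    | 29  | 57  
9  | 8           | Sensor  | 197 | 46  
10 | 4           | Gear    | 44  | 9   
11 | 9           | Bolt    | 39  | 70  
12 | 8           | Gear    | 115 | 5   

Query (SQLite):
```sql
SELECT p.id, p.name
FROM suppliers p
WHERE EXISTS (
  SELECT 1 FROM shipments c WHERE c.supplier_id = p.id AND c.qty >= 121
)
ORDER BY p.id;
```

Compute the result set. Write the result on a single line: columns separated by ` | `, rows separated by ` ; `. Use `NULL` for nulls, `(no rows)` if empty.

For each suppliers row, check whether any shipments with matching supplier_id has qty >= 121.
Keep rows where that is true.

4 | Priya ; 6 | Nora ; 8 | Vik ; 9 | Jun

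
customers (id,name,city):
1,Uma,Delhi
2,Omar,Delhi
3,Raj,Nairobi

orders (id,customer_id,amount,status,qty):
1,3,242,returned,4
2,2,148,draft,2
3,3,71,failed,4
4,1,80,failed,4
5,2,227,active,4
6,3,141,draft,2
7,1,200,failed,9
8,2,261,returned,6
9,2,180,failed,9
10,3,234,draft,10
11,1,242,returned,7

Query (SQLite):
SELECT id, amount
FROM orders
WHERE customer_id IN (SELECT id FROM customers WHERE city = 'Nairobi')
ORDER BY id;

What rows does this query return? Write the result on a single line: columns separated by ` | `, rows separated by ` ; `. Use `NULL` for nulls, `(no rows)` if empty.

Inner query: customers.id where city = 'Nairobi'.
Outer: keep orders rows whose customer_id is in that set.
Inner query → {3}

1 | 242 ; 3 | 71 ; 6 | 141 ; 10 | 234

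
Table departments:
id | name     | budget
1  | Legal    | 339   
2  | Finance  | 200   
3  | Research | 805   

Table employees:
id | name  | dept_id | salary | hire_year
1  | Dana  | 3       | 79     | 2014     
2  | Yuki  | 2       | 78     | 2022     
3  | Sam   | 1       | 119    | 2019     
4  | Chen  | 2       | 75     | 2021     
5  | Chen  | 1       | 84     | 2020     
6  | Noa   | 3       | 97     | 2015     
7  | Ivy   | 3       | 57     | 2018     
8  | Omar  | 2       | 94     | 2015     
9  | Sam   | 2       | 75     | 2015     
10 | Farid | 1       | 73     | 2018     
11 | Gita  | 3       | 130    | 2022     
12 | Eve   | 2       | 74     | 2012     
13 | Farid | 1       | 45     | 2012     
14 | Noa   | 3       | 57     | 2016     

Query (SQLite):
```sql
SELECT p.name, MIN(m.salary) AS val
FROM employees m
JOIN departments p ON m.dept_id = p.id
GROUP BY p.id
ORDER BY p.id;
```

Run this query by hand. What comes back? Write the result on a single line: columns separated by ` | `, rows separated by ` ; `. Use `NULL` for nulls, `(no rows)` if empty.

Legal | 45 ; Finance | 74 ; Research | 57

Join each employees row to its departments via dept_id.
Group joined rows by departments.id; compute MIN(m.salary) per group.
  1: ids {3, 5, 10, 13} → MIN(m.salary)=45
  2: ids {2, 4, 8, 9, 12} → MIN(m.salary)=74
  3: ids {1, 6, 7, 11, 14} → MIN(m.salary)=57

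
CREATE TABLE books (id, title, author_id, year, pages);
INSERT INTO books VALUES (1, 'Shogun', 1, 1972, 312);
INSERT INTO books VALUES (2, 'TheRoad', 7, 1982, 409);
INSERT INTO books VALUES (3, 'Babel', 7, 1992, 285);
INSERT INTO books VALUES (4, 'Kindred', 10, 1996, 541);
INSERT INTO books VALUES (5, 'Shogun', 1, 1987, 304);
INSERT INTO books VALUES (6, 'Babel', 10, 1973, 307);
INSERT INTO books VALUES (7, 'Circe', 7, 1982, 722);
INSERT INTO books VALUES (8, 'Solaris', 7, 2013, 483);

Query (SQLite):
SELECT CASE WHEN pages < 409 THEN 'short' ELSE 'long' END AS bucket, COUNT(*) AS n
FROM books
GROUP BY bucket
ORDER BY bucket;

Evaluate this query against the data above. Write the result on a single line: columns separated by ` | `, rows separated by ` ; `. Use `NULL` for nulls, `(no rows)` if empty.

long | 4 ; short | 4

Bucket rows by pages < 409 → 'short' else 'long'; count each bucket.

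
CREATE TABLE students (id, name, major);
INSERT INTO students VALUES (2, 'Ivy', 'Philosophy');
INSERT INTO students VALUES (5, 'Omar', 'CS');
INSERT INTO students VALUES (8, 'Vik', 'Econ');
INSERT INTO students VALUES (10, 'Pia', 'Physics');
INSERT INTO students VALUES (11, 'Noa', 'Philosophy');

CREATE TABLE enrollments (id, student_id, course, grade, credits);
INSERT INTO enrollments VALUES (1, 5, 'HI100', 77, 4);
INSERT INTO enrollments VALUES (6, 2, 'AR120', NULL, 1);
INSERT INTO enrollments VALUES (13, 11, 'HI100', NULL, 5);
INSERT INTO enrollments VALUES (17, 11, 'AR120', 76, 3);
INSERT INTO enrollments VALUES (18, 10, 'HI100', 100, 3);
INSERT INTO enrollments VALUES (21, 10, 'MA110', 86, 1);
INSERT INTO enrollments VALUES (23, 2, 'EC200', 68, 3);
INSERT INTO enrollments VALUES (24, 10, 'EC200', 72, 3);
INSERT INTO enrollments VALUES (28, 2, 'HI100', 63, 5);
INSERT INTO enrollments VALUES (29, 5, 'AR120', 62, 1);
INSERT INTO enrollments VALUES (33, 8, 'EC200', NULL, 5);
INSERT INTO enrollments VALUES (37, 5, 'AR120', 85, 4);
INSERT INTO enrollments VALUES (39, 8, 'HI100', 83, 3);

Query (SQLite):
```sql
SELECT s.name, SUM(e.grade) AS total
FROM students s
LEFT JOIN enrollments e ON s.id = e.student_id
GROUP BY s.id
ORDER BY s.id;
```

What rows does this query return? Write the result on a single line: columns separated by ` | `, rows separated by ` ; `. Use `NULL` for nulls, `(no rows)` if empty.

LEFT JOIN keeps every students row; unmatched ones get NULL for enrollments columns.
Group by students.id and compute SUM(e.grade). SUM over an all-NULL group is NULL.
  2: ids {6, 23, 28} → SUM(e.grade)=131
  5: ids {1, 29, 37} → SUM(e.grade)=224
  8: ids {33, 39} → SUM(e.grade)=83
  10: ids {18, 21, 24} → SUM(e.grade)=258
  11: ids {13, 17} → SUM(e.grade)=76

Ivy | 131 ; Omar | 224 ; Vik | 83 ; Pia | 258 ; Noa | 76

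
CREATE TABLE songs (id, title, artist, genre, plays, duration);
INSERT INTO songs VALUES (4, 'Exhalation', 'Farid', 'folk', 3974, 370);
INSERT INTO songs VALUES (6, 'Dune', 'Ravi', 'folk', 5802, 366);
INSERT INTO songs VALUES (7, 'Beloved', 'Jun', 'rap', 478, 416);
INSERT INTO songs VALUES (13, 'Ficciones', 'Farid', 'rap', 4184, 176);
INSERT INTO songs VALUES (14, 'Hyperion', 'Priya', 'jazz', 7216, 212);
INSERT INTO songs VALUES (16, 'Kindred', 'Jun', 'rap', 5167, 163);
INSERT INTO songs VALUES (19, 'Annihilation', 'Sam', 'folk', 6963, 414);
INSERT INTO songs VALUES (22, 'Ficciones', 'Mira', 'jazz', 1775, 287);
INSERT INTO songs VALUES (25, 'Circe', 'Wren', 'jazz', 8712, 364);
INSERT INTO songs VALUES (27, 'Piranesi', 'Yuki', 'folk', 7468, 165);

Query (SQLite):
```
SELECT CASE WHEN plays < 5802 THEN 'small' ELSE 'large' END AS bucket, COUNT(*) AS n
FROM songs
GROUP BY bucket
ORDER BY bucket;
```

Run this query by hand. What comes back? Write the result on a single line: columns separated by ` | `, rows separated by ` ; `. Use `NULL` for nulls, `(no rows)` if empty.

large | 5 ; small | 5

Bucket rows by plays < 5802 → 'small' else 'large'; count each bucket.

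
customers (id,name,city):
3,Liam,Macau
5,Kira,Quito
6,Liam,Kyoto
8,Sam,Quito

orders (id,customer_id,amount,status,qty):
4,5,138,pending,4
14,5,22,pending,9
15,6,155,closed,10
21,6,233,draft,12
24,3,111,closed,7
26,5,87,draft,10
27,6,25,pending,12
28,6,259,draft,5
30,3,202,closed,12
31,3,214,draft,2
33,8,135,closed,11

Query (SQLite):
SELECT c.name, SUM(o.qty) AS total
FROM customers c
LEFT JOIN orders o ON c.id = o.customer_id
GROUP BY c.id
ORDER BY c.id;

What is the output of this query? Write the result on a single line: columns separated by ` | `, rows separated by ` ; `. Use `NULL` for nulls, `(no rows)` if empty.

LEFT JOIN keeps every customers row; unmatched ones get NULL for orders columns.
Group by customers.id and compute SUM(o.qty). SUM over an all-NULL group is NULL.
  3: ids {24, 30, 31} → SUM(o.qty)=21
  5: ids {4, 14, 26} → SUM(o.qty)=23
  6: ids {15, 21, 27, 28} → SUM(o.qty)=39
  8: ids {33} → SUM(o.qty)=11

Liam | 21 ; Kira | 23 ; Liam | 39 ; Sam | 11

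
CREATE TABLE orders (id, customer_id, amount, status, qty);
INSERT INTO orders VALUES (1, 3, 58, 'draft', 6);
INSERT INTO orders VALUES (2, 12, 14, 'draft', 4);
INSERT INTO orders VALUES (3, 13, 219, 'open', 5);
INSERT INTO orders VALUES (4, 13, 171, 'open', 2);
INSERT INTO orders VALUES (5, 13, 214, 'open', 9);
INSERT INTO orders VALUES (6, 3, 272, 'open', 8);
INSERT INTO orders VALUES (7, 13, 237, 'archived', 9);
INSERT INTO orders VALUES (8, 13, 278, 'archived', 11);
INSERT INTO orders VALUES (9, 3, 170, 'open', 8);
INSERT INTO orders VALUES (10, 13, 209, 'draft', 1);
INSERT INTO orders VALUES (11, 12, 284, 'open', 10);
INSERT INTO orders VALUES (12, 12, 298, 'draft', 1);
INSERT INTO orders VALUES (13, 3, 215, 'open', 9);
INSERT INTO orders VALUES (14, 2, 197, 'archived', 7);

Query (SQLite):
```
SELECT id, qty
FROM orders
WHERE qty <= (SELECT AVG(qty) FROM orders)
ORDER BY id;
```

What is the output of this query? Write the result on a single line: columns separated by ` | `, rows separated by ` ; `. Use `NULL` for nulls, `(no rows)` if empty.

1 | 6 ; 2 | 4 ; 3 | 5 ; 4 | 2 ; 10 | 1 ; 12 | 1

Scalar subquery: AVG(qty) over all orders rows = 6.428571 (≈; comparison uses full precision).
Keep rows where qty <= that value.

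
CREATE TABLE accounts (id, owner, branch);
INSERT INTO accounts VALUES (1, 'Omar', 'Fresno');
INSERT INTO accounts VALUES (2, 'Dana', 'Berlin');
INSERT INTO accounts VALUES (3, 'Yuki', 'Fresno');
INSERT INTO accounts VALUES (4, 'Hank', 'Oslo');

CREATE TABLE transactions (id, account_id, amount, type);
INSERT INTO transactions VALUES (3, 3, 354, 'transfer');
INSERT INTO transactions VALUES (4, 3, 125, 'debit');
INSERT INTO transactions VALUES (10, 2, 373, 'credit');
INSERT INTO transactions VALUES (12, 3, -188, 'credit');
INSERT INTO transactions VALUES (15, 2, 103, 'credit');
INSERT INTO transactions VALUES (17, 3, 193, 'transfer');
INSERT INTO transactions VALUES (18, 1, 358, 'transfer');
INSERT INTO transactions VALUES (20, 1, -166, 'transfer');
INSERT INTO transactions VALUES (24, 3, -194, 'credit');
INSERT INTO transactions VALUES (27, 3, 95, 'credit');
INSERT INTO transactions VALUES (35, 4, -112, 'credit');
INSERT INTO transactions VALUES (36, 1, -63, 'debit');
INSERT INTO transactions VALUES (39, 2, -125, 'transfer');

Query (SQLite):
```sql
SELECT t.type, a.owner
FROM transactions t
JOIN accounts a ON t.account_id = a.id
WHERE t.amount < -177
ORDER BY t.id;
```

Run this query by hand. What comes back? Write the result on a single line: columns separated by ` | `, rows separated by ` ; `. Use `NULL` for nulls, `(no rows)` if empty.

credit | Yuki ; credit | Yuki

Each transactions row matches the accounts row where account_id = accounts.id.
Then keep rows with t.amount < -177.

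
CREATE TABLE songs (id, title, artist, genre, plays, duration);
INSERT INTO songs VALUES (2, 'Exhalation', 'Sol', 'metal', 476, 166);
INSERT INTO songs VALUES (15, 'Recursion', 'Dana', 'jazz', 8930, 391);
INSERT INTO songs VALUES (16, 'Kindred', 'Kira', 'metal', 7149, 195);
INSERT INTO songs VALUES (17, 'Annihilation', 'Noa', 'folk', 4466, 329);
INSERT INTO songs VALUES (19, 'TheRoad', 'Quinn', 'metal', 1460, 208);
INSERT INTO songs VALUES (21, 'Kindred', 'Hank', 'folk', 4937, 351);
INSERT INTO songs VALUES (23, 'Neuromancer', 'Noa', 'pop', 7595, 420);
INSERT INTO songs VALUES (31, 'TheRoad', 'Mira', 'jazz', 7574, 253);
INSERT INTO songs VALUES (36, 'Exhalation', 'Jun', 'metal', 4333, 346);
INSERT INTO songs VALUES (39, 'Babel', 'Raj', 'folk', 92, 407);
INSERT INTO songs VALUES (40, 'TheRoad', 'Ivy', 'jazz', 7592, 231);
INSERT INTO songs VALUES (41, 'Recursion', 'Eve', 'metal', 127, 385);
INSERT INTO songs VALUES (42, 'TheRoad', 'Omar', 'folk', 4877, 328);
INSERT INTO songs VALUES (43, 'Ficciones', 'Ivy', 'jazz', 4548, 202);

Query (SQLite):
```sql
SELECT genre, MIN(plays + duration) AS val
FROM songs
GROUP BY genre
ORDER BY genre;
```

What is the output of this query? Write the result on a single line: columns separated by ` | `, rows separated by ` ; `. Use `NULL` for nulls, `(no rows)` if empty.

folk | 499 ; jazz | 4750 ; metal | 512 ; pop | 8015

For each row compute plays + duration.
Group by genre; take MIN of the expression per group.
  folk: ids {17, 21, 39, 42} → MIN(plays + duration)=499
  jazz: ids {15, 31, 40, 43} → MIN(plays + duration)=4750
  metal: ids {2, 16, 19, 36, 41} → MIN(plays + duration)=512
  pop: ids {23} → MIN(plays + duration)=8015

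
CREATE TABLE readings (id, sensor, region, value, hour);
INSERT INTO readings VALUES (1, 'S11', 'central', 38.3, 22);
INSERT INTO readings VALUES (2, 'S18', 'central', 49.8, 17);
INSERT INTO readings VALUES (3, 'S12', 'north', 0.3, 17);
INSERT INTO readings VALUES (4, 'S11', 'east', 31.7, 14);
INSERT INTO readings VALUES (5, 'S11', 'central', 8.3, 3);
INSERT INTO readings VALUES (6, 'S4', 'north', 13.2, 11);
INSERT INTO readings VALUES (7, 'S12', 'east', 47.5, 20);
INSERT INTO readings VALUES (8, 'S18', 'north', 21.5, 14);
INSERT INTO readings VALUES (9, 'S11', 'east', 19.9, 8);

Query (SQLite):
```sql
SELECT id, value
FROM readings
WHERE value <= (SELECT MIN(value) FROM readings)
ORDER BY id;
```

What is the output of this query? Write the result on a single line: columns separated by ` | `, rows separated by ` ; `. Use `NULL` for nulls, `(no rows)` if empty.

Scalar subquery: MIN(value) over all readings rows = 0.3.
Keep rows where value <= that value.

3 | 0.3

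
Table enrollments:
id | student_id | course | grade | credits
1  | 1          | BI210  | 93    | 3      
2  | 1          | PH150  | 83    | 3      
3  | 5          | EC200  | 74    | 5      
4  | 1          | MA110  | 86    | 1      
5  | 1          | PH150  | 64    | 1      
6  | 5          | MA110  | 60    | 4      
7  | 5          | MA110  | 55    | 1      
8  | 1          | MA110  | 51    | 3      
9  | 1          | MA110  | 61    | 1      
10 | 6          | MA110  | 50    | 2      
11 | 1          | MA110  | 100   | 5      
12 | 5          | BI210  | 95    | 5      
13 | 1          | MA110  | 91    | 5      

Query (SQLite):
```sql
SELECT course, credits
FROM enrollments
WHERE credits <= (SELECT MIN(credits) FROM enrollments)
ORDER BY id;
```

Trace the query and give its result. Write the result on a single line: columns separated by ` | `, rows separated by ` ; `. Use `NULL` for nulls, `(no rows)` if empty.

MA110 | 1 ; PH150 | 1 ; MA110 | 1 ; MA110 | 1

Scalar subquery: MIN(credits) over all enrollments rows = 1.
Keep rows where credits <= that value.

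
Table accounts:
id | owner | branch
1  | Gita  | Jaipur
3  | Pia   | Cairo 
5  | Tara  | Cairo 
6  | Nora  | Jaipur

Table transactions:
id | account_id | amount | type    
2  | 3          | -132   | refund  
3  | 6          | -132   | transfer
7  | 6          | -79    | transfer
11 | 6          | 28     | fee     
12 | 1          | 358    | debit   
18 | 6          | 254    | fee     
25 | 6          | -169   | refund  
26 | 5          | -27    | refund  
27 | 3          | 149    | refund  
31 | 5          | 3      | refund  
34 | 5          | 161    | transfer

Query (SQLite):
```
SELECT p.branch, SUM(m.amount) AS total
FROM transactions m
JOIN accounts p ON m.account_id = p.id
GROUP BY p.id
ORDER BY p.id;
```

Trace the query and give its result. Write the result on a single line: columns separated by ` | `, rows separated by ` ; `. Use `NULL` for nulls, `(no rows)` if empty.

Jaipur | 358 ; Cairo | 17 ; Cairo | 137 ; Jaipur | -98

Join each transactions row to its accounts via account_id.
Group joined rows by accounts.id; compute SUM(m.amount) per group.
  1: ids {12} → SUM(m.amount)=358
  3: ids {2, 27} → SUM(m.amount)=17
  5: ids {26, 31, 34} → SUM(m.amount)=137
  6: ids {3, 7, 11, 18, 25} → SUM(m.amount)=-98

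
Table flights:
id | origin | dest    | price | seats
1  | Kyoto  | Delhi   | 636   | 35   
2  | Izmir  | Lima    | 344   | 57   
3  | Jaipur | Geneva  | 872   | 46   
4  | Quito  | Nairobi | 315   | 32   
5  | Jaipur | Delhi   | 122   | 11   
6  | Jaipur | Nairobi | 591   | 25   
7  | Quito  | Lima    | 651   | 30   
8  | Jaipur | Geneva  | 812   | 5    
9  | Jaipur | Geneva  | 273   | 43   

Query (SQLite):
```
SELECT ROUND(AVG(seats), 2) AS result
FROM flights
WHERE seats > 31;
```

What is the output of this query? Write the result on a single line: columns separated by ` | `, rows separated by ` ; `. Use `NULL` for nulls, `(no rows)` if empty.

42.6

Rows where seats > 31 → seats values: [35, 57, 46, 32, 43].
AVG = 213 / 5 (rounded to 2 dp).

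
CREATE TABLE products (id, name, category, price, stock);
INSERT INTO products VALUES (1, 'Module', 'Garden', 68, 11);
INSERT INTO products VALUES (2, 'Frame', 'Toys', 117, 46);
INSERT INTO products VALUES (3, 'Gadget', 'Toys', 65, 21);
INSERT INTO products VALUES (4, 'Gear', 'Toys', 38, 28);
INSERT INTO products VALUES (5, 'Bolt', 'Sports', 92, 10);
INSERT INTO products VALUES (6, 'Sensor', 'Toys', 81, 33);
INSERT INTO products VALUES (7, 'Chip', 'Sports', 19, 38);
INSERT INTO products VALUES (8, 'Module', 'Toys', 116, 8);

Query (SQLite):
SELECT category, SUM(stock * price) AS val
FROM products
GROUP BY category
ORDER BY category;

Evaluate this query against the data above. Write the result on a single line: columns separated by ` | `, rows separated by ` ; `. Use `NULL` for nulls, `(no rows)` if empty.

Garden | 748 ; Sports | 1642 ; Toys | 11412

For each row compute stock * price.
Group by category; take SUM of the expression per group.
  Garden: ids {1} → SUM(stock * price)=748
  Sports: ids {5, 7} → SUM(stock * price)=1642
  Toys: ids {2, 3, 4, 6, 8} → SUM(stock * price)=11412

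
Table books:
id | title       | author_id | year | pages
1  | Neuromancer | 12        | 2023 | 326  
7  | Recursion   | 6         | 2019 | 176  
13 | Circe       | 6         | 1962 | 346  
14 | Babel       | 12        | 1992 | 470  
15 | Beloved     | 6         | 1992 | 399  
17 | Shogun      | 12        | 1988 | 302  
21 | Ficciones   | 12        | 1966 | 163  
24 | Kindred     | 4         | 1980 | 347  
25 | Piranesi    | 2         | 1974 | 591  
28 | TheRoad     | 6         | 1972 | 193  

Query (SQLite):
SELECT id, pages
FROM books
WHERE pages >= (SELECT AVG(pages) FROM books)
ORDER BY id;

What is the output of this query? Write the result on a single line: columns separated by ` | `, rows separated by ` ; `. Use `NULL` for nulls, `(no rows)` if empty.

13 | 346 ; 14 | 470 ; 15 | 399 ; 24 | 347 ; 25 | 591

Scalar subquery: AVG(pages) over all books rows = 331.3.
Keep rows where pages >= that value.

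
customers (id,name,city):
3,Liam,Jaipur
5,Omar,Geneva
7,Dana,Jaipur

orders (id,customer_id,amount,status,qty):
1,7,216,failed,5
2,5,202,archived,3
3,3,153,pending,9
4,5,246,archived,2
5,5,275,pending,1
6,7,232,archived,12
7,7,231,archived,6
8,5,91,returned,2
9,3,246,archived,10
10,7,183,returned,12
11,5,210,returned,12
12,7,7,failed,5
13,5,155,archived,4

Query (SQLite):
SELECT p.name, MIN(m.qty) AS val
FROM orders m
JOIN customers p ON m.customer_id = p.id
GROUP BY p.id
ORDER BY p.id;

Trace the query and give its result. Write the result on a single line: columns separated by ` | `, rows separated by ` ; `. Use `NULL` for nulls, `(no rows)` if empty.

Join each orders row to its customers via customer_id.
Group joined rows by customers.id; compute MIN(m.qty) per group.
  3: ids {3, 9} → MIN(m.qty)=9
  5: ids {2, 4, 5, 8, 11, 13} → MIN(m.qty)=1
  7: ids {1, 6, 7, 10, 12} → MIN(m.qty)=5

Liam | 9 ; Omar | 1 ; Dana | 5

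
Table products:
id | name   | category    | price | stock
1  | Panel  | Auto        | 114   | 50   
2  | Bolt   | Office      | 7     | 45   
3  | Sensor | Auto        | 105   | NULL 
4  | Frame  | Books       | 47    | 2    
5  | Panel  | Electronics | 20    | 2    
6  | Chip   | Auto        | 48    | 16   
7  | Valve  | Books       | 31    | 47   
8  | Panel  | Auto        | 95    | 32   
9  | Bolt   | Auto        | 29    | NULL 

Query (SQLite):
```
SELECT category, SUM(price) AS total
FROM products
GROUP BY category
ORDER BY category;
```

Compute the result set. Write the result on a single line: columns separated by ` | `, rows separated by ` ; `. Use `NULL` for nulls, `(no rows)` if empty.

Auto | 391 ; Books | 78 ; Electronics | 20 ; Office | 7

Partition products by category; compute SUM(price) within each group.
  Auto: ids {1, 3, 6, 8, 9} → SUM(price)=391
  Books: ids {4, 7} → SUM(price)=78
  Electronics: ids {5} → SUM(price)=20
  Office: ids {2} → SUM(price)=7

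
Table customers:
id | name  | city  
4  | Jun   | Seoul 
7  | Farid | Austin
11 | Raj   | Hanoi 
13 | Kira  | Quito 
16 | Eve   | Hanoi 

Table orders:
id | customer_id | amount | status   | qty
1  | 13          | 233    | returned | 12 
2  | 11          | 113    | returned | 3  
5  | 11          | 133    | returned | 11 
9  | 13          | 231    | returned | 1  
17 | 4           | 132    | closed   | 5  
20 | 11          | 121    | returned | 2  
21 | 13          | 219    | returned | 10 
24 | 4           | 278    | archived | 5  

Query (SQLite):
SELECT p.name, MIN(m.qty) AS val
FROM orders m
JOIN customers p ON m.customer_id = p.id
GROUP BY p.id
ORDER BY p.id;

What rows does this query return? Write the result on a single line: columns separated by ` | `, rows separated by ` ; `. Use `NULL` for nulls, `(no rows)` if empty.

Jun | 5 ; Raj | 2 ; Kira | 1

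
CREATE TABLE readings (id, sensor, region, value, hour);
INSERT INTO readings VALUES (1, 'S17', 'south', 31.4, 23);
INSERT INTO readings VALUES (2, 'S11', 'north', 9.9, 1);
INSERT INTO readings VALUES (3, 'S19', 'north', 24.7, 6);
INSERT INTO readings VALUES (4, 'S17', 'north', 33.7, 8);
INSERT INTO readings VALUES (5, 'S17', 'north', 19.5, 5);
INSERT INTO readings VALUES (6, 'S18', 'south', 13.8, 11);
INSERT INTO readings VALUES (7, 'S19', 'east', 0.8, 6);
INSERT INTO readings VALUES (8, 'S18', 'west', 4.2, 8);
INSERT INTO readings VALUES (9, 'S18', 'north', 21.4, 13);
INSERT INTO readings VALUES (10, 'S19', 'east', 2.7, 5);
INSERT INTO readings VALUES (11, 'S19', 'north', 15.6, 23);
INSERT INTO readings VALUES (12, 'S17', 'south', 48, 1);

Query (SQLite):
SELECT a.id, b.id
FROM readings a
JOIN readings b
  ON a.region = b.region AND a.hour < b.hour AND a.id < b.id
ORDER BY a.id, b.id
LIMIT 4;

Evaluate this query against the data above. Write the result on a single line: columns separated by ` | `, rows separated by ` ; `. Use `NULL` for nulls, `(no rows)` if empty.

Pairs (a,b) with same region, a.hour < b.hour, a.id < b.id.
region groups: east:{7,10} north:{2,3,4,5,9,11} south:{1,6,12} west:{8}
Ordered by (a.id, b.id); first 4.

2 | 3 ; 2 | 4 ; 2 | 5 ; 2 | 9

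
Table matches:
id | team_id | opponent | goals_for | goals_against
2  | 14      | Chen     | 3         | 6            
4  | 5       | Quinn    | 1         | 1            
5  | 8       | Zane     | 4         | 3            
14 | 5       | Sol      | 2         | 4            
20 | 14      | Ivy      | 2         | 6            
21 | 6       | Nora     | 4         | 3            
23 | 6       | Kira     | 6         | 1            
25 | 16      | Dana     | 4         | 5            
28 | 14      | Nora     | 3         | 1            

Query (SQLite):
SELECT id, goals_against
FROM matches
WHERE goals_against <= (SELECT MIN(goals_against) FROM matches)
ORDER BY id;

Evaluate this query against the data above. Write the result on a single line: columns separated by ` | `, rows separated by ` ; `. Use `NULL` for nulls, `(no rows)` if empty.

4 | 1 ; 23 | 1 ; 28 | 1

Scalar subquery: MIN(goals_against) over all matches rows = 1.
Keep rows where goals_against <= that value.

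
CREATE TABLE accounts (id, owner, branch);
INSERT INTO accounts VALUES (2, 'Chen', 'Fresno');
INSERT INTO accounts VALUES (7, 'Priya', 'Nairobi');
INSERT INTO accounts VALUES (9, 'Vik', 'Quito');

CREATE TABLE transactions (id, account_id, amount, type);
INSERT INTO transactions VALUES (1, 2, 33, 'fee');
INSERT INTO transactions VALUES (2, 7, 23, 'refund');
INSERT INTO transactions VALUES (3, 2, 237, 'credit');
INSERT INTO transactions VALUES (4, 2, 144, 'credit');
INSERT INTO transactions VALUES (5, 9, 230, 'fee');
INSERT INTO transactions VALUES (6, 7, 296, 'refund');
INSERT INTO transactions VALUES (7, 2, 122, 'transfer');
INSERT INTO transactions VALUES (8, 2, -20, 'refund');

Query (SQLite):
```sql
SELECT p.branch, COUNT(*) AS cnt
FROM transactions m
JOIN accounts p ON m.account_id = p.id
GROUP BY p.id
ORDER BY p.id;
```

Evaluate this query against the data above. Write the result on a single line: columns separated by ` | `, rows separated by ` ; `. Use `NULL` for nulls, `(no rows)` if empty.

Join each transactions row to its accounts via account_id.
Group joined rows by accounts.id; compute COUNT(*) per group.
  2: ids {1, 3, 4, 7, 8} → COUNT(*)=5
  7: ids {2, 6} → COUNT(*)=2
  9: ids {5} → COUNT(*)=1

Fresno | 5 ; Nairobi | 2 ; Quito | 1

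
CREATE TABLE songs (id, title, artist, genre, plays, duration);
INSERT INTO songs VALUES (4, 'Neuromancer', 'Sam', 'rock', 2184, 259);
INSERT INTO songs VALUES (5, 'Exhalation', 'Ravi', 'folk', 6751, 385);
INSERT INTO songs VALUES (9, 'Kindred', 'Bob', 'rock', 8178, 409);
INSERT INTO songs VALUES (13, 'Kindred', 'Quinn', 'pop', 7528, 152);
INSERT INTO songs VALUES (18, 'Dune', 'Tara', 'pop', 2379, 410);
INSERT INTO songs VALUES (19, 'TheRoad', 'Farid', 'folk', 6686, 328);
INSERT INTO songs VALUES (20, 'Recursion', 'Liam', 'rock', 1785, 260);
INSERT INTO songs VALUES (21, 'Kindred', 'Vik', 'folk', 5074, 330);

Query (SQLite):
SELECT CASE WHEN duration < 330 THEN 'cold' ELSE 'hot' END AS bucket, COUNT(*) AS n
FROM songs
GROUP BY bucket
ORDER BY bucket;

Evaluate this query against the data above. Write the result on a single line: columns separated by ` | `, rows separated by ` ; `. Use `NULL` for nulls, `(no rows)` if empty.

Bucket rows by duration < 330 → 'cold' else 'hot'; count each bucket.

cold | 4 ; hot | 4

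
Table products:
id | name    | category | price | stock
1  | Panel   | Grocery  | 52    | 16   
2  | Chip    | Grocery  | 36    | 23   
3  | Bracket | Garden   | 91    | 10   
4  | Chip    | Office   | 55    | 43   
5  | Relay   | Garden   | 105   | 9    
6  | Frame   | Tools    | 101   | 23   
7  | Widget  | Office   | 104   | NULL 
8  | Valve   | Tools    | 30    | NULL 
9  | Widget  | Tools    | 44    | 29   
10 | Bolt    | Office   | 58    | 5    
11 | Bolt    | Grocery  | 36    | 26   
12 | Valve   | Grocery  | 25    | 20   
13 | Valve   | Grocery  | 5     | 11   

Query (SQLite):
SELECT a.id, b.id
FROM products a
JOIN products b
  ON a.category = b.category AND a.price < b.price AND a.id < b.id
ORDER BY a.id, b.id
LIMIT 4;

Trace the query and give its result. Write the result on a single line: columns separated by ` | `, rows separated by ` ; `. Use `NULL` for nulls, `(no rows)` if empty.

3 | 5 ; 4 | 7 ; 4 | 10 ; 8 | 9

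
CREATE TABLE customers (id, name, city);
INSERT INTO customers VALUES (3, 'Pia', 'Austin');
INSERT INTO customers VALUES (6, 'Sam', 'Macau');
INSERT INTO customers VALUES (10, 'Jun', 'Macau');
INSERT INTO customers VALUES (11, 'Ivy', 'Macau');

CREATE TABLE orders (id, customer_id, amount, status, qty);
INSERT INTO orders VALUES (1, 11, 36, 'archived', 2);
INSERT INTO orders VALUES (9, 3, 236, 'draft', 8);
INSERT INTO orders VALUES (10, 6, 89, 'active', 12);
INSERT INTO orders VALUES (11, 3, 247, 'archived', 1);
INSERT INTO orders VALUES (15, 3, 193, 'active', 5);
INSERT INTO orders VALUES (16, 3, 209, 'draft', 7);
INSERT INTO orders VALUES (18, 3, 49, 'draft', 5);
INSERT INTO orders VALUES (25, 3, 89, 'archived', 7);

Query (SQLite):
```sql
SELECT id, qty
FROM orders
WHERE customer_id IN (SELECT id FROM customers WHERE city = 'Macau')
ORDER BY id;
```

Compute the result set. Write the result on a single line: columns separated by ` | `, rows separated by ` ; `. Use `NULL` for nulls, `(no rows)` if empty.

Inner query: customers.id where city = 'Macau'.
Outer: keep orders rows whose customer_id is in that set.
Inner query → {6, 10, 11}

1 | 2 ; 10 | 12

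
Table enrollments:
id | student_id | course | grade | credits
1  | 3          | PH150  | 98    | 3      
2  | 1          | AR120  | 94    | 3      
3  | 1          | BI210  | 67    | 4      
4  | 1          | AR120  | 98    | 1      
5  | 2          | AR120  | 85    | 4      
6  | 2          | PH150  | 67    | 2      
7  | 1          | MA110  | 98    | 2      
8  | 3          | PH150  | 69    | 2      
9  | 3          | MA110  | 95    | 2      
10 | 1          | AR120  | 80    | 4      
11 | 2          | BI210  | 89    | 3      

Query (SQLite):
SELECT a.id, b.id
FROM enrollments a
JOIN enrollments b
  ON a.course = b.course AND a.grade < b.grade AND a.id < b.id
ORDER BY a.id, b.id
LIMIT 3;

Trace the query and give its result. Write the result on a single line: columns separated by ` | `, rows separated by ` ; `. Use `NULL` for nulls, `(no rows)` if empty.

Pairs (a,b) with same course, a.grade < b.grade, a.id < b.id.
course groups: AR120:{2,4,5,10} BI210:{3,11} MA110:{7,9} PH150:{1,6,8}
Ordered by (a.id, b.id); first 3.

2 | 4 ; 3 | 11 ; 6 | 8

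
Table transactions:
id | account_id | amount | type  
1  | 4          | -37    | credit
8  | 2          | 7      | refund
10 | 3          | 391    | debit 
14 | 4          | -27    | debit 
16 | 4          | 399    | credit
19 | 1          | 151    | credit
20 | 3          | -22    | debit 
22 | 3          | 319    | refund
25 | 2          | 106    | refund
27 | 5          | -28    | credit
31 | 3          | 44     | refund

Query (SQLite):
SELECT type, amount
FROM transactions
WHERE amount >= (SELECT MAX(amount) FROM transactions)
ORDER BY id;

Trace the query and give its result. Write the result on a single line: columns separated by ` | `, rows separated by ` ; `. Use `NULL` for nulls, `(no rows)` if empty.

Scalar subquery: MAX(amount) over all transactions rows = 399.
Keep rows where amount >= that value.

credit | 399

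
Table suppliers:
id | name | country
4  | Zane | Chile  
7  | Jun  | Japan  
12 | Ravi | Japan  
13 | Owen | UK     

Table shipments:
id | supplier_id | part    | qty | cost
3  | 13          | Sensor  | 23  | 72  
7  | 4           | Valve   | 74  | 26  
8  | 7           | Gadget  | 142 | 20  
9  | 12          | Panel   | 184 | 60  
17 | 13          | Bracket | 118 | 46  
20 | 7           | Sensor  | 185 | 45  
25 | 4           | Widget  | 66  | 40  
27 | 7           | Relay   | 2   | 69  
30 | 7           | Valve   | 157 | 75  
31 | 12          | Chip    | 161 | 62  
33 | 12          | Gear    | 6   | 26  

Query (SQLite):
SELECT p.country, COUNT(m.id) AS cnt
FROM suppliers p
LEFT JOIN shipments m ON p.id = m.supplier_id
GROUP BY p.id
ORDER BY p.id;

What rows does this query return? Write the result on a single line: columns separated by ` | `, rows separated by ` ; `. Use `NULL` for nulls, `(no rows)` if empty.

Chile | 2 ; Japan | 4 ; Japan | 3 ; UK | 2

LEFT JOIN keeps every suppliers row; unmatched ones get NULL for shipments columns.
Group by suppliers.id and compute COUNT(m.id). COUNT(col) of an all-NULL group is 0.
  4: ids {7, 25} → COUNT(m.id)=2
  7: ids {8, 20, 27, 30} → COUNT(m.id)=4
  12: ids {9, 31, 33} → COUNT(m.id)=3
  13: ids {3, 17} → COUNT(m.id)=2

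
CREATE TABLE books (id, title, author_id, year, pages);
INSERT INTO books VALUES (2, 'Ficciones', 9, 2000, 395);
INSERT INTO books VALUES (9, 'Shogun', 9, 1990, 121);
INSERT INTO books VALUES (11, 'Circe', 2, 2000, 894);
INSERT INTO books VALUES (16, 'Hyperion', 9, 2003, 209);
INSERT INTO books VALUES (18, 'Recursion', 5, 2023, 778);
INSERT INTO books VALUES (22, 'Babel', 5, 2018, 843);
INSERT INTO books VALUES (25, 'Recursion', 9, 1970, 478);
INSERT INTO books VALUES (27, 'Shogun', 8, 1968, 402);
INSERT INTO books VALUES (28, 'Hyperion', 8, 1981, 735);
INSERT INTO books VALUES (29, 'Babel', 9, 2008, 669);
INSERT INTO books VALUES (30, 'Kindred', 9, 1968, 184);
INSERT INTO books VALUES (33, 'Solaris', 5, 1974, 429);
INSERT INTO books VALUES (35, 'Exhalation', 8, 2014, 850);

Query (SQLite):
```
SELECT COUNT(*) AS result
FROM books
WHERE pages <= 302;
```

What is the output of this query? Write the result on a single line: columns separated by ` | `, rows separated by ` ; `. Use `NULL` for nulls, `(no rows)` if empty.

Rows where pages <= 302 → year values: [1990, 2003, 1968].
COUNT(*) counts rows → 3.

3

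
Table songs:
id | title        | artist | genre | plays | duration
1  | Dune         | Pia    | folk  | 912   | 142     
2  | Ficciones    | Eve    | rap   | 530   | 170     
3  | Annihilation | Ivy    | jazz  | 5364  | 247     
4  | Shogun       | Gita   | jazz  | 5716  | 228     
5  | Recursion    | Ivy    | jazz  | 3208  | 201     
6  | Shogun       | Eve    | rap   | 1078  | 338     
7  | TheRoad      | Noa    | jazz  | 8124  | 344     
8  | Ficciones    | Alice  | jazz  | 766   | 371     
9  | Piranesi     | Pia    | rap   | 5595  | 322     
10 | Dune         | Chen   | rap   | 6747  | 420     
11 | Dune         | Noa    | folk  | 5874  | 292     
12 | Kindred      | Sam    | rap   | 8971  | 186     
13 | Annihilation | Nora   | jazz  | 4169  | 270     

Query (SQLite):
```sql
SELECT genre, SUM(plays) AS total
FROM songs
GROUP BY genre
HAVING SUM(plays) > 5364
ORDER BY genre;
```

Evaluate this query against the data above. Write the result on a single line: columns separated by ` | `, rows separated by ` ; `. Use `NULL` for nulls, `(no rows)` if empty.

folk | 6786 ; jazz | 27347 ; rap | 22921

Partition songs by genre; compute SUM(plays) within each group.
HAVING: keep groups where SUM(plays) > 5364.
  folk: ids {1, 11} → SUM(plays)=6786
  jazz: ids {3, 4, 5, 7, 8, 13} → SUM(plays)=27347
  rap: ids {2, 6, 9, 10, 12} → SUM(plays)=22921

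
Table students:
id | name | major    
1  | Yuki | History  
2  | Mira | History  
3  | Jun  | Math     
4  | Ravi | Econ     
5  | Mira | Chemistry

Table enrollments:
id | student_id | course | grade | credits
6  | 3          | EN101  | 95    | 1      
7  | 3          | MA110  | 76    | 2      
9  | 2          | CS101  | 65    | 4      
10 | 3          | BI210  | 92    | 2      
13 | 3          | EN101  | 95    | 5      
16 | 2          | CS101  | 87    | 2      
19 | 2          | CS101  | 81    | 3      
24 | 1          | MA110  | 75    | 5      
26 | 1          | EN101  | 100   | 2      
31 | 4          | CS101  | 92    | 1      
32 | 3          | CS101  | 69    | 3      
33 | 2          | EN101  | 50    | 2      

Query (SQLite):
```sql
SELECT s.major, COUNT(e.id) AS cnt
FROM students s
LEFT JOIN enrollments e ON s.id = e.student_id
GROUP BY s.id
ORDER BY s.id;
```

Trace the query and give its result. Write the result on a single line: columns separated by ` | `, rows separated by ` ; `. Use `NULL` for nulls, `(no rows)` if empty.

LEFT JOIN keeps every students row; unmatched ones get NULL for enrollments columns.
Group by students.id and compute COUNT(e.id). COUNT(col) of an all-NULL group is 0.
  1: ids {24, 26} → COUNT(e.id)=2
  2: ids {9, 16, 19, 33} → COUNT(e.id)=4
  3: ids {6, 7, 10, 13, 32} → COUNT(e.id)=5
  4: ids {31} → COUNT(e.id)=1
  5: ids {—} → COUNT(e.id)=0

History | 2 ; History | 4 ; Math | 5 ; Econ | 1 ; Chemistry | 0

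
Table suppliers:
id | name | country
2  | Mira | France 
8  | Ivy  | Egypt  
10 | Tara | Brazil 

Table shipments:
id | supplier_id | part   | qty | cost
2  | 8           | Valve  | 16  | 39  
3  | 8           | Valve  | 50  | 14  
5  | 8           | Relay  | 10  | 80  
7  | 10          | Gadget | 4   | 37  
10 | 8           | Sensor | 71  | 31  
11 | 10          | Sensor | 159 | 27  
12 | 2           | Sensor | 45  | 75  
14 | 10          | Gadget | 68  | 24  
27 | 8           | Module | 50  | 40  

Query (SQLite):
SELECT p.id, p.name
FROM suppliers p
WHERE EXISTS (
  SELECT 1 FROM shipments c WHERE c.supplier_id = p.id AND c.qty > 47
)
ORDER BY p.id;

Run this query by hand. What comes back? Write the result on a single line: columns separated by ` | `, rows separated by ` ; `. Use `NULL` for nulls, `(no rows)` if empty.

8 | Ivy ; 10 | Tara

For each suppliers row, check whether any shipments with matching supplier_id has qty > 47.
Keep rows where that is true.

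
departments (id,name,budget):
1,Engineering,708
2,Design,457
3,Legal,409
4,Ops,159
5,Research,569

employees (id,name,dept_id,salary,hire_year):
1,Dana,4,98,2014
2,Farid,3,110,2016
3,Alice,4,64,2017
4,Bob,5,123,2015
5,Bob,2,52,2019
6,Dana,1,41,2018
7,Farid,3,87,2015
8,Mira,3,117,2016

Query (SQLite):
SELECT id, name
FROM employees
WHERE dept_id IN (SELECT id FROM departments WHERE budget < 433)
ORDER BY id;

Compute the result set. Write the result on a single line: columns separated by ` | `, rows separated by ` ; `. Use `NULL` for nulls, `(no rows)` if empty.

Inner query: departments.id where budget < 433.
Outer: keep employees rows whose dept_id is in that set.
Inner query → {3, 4}

1 | Dana ; 2 | Farid ; 3 | Alice ; 7 | Farid ; 8 | Mira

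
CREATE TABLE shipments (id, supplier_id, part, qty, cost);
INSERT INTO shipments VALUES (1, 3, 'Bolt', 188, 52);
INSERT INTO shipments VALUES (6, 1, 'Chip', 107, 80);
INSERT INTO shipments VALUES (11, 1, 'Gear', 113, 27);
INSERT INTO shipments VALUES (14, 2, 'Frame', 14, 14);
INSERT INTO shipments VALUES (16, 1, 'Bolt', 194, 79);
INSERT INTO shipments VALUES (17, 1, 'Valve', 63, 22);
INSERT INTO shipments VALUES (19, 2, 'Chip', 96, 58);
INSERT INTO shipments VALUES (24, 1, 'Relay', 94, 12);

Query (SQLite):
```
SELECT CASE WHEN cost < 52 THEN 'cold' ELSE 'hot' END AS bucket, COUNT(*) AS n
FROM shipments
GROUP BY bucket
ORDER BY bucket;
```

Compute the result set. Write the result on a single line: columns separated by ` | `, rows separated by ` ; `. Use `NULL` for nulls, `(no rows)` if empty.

cold | 4 ; hot | 4

Bucket rows by cost < 52 → 'cold' else 'hot'; count each bucket.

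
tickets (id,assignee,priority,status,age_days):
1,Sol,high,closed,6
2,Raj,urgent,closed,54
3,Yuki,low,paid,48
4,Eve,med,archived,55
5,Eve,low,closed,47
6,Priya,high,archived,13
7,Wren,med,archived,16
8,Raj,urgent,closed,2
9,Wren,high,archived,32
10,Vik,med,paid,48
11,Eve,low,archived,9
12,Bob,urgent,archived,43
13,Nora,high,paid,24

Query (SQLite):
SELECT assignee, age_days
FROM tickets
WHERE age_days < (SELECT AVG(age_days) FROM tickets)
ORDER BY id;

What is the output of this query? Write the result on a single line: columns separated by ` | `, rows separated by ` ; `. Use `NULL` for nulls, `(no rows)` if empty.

Sol | 6 ; Priya | 13 ; Wren | 16 ; Raj | 2 ; Eve | 9 ; Nora | 24

Scalar subquery: AVG(age_days) over all tickets rows = 30.538462 (≈; comparison uses full precision).
Keep rows where age_days < that value.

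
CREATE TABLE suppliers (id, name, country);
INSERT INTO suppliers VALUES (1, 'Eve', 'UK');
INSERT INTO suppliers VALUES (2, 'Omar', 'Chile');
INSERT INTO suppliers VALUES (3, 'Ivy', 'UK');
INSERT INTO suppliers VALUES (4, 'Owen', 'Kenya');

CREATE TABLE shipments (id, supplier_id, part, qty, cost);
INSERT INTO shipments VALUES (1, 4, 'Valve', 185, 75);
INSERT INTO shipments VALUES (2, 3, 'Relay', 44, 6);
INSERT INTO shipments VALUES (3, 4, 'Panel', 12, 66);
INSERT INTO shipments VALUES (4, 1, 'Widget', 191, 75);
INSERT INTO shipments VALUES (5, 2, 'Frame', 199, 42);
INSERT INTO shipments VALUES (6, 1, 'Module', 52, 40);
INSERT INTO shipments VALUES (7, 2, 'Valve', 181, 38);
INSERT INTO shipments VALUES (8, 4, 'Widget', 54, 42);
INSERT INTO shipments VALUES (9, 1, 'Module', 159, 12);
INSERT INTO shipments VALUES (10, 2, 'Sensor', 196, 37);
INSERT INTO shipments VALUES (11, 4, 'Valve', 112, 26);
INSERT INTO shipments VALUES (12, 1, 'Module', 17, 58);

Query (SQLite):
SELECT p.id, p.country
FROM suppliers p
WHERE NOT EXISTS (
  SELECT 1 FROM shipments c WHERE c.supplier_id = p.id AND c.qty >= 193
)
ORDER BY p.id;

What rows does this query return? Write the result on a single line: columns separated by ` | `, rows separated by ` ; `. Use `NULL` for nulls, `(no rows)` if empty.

1 | UK ; 3 | UK ; 4 | Kenya

For each suppliers row, check whether any shipments with matching supplier_id has qty >= 193.
Keep rows where that is false.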